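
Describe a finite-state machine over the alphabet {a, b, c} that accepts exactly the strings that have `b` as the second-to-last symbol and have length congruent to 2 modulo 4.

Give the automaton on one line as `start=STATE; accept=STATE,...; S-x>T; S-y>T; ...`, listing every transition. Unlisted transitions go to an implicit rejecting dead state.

start=S0; accept=S4; S0-a>S1; S0-b>S2; S0-c>S1; S1-a>S3; S1-b>S3; S1-c>S3; S2-a>S4; S2-b>S4; S2-c>S4; S3-a>S5; S3-b>S5; S3-c>S5; S4-a>S5; S4-b>S5; S4-c>S5; S5-a>S0; S5-b>S0; S5-c>S0

Handle the two conditions separately and then intersect. The first has 13 states tracking the last 2 symbols read; the second has 4 states tracking the input length modulo 4. A product state is a pair (one from each), accepting exactly when both do. Minimizing collapses redundant product states.
6 states suffice.
        a   b   c  
>  S0   S1  S2  S1 
   S1   S3  S3  S3 
   S2   S4  S4  S4 
   S3   S5  S5  S5 
 * S4   S5  S5  S5 
   S5   S0  S0  S0 
(> = start, * = accepting)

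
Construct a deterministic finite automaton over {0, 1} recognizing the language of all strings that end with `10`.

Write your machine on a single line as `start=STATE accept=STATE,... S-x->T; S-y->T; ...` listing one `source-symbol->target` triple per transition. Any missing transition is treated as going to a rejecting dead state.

Let each state record the length of the longest suffix of the input read so far that is also a prefix of `10`. S1 means the last symbol is `1`; S2 means the last 2 symbols are `10`. Accept only at S2, where the string currently ends in `10`.
With 3 states:
        0   1  
>  S0   S0  S1 
   S1   S2  S1 
 * S2   S0  S1 
(> = start, * = accepting)

start=S0; accept=S2; S0-0->S0; S0-1->S1; S1-0->S2; S1-1->S1; S2-0->S0; S2-1->S1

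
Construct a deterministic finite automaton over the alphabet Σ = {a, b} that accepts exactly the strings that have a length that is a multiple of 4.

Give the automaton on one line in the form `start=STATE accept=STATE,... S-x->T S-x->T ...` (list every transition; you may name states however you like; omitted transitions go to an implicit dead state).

Only the length mod 4 matters, so use a 4-cycle: from any state, every input symbol moves to the next state, wrapping S3 back to S0. Mark S0 accepting.
With 4 states:
        a   b  
>* S0   S1  S1 
   S1   S2  S2 
   S2   S3  S3 
   S3   S0  S0 
(> = start, * = accepting)

start=S0 accept=S0 S0-a->S1 S0-b->S1 S1-a->S2 S1-b->S2 S2-a->S3 S2-b->S3 S3-a->S0 S3-b->S0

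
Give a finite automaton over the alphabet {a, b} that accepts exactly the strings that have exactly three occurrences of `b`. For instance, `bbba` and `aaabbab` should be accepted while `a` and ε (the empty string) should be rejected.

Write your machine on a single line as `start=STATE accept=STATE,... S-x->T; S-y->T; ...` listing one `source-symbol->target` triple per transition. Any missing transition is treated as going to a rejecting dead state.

start=q0; accept=q3; q0-a->q0; q0-b->q1; q1-a->q1; q1-b->q2; q2-a->q2; q2-b->q3; q3-a->q3; q3-b->q4; q4-a->q4; q4-b->q4

Count `b`s, saturating at 4: states q0 through q3 mean 0 through 3 `b`s seen; q4 means more than 3. Each `b` increments (capped at q4); other symbols loop. Accept from {q3}.
A 5-state machine:
        a   b  
>  q0   q0  q1 
   q1   q1  q2 
   q2   q2  q3 
 * q3   q3  q4 
   q4   q4  q4 
(> = start, * = accepting)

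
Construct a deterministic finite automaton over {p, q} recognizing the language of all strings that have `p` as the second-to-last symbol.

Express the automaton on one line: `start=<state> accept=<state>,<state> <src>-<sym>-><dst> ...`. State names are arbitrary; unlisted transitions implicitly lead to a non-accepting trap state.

Because acceptance depends on a position counted from the end, the machine has to buffer the most recent 2 symbols. Make each state the string of the last up-to-2 symbols read; on input `x` shift the window left and append `x`. Accept when the buffered window has length 2 and begins with `p`.
7 states suffice.
        p   q  
>  s0   s1  s2 
   s1   s3  s4 
   s2   s5  s6 
 * s3   s3  s4 
 * s4   s5  s6 
   s5   s3  s4 
   s6   s5  s6 
(> = start, * = accepting)

start=s0 accept=s3,s4 s0-p->s1 s0-q->s2 s1-p->s3 s1-q->s4 s2-p->s5 s2-q->s6 s3-p->s3 s3-q->s4 s4-p->s5 s4-q->s6 s5-p->s3 s5-q->s4 s6-p->s5 s6-q->s6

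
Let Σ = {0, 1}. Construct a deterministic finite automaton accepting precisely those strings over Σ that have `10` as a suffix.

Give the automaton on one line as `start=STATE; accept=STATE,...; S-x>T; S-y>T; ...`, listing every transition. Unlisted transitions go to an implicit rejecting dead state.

start=q0; accept=q2; q0-0>q0; q0-1>q1; q1-0>q2; q1-1>q1; q2-0>q0; q2-1>q1

Remember how much of `10` the current input suffix matches. State q0 means no match yet; q1 means the last symbol is `1`; q2 means the last 2 symbols are `10`. Only q2 accepts. On a mismatch, fall back to the longest proper suffix that is still a prefix of `10`.
With 3 states:
        0   1  
>  q0   q0  q1 
   q1   q2  q1 
 * q2   q0  q1 
(> = start, * = accepting)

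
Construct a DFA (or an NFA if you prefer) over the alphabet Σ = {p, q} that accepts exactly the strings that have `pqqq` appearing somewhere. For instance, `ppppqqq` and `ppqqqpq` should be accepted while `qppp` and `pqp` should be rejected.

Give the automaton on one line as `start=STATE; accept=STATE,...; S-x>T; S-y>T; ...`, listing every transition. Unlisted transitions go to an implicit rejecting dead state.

start=S0; accept=S4; S0-p>S1; S0-q>S0; S1-p>S1; S1-q>S2; S2-p>S1; S2-q>S3; S3-p>S1; S3-q>S4; S4-p>S4; S4-q>S4

Track how much of `pqqq` has been matched so far: state S0 is no progress, S4 is the absorbing accept state reached once `pqqq` has occurred. Intermediate states record partial matches; on a mismatch, fall back to the longest reusable overlap.
A 5-state machine:
        p   q  
>  S0   S1  S0 
   S1   S1  S2 
   S2   S1  S3 
   S3   S1  S4 
 * S4   S4  S4 
(> = start, * = accepting)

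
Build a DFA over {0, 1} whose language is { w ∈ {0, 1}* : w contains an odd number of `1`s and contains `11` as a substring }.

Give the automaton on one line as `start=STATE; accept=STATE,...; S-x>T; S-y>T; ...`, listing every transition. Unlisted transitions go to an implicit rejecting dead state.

start=S0; accept=S5; S0-0>S0; S0-1>S1; S1-0>S2; S1-1>S3; S2-0>S2; S2-1>S4; S3-0>S3; S3-1>S5; S4-0>S0; S4-1>S5; S5-0>S5; S5-1>S3

Handle the two conditions separately and then intersect. One (2 states) tracks the count of `1`s modulo 2; the other (3 states) tracks whether and how much of `11` has been seen. Each combined state is a pair, one component from each; accept when both components accept.
6 states suffice.
        0   1  
>  S0   S0  S1 
   S1   S2  S3 
   S2   S2  S4 
   S3   S3  S5 
   S4   S0  S5 
 * S5   S5  S3 
(> = start, * = accepting)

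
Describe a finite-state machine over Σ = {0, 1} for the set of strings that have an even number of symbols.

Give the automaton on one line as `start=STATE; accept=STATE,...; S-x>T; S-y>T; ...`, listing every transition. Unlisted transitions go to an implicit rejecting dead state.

start=q0; accept=q0; q0-0>q1; q0-1>q1; q1-0>q0; q1-1>q0

Count input length modulo 2: every symbol advances one step around the cycle q0 → q1 → q0. Accept at q0.
2 states suffice.
        0   1  
>* q0   q1  q1 
   q1   q0  q0 
(> = start, * = accepting)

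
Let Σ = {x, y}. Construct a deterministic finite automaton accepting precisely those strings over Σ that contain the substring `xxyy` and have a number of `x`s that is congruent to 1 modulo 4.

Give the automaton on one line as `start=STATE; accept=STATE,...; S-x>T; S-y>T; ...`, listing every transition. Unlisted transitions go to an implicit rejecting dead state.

start=s0; accept=s19; s0-x>s1; s0-y>s0; s1-x>s2; s1-y>s3; s2-x>s4; s2-y>s5; s3-x>s6; s3-y>s3; s4-x>s7; s4-y>s8; s5-x>s9; s5-y>s10; s6-x>s4; s6-y>s11; s7-x>s12; s7-y>s13; s8-x>s14; s8-y>s15; s9-x>s7; s9-y>s16; s10-x>s15; s10-y>s10; s11-x>s9; s11-y>s11; s12-x>s2; s12-y>s17; s13-x>s1; s13-y>s18; s14-x>s12; s14-y>s0; s15-x>s18; s15-y>s15; s16-x>s14; s16-y>s16; s17-x>s6; s17-y>s19; s18-x>s19; s18-y>s18; s19-x>s10; s19-y>s19

Handle the two conditions separately and then intersect. One (5 states) tracks whether and how much of `xxyy` has been seen; the other (4 states) tracks the count of `x`s modulo 4. Each combined state is a pair, one component from each; accept when both components accept.
          x    y  
>  s0     s1   s0 
   s1     s2   s3 
   s2     s4   s5 
   s3     s6   s3 
   s4     s7   s8 
   s5     s9  s10 
   s6     s4  s11 
   s7    s12  s13 
   s8    s14  s15 
   s9     s7  s16 
   s10   s15  s10 
   s11    s9  s11 
   s12    s2  s17 
   s13    s1  s18 
   s14   s12   s0 
   s15   s18  s15 
   s16   s14  s16 
   s17    s6  s19 
   s18   s19  s18 
 * s19   s10  s19 
(> = start, * = accepting)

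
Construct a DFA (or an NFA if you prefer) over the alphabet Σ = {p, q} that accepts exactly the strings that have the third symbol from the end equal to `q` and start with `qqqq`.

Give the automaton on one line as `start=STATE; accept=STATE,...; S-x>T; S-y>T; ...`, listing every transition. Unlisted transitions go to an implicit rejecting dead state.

Build one automaton per condition and run them in lockstep. One (15 states) tracks the last 3 symbols read; the other (6 states) tracks whether the input so far still matches the prefix `qqqq`. Each combined state is a pair, one component from each; accept when both components accept. Equivalent product states are then merged.
       p  q 
>  A   B  C 
   B   B  B 
   C   B  D 
   D   B  E 
   E   B  F 
 * F   G  F 
 * G   H  I 
 * H   J  K 
 * I   L  M 
   J   J  K 
   K   L  M 
   L   H  I 
   M   G  F 
(> = start, * = accepting)

start=A; accept=F,G,H,I; A-p>B; A-q>C; B-p>B; B-q>B; C-p>B; C-q>D; D-p>B; D-q>E; E-p>B; E-q>F; F-p>G; F-q>F; G-p>H; G-q>I; H-p>J; H-q>K; I-p>L; I-q>M; J-p>J; J-q>K; K-p>L; K-q>M; L-p>H; L-q>I; M-p>G; M-q>F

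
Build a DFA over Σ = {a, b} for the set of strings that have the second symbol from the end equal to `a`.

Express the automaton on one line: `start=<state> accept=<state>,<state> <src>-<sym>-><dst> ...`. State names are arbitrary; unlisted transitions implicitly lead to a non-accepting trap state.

start=S0 accept=S3,S4 S0-a->S1 S0-b->S2 S1-a->S3 S1-b->S4 S2-a->S5 S2-b->S6 S3-a->S3 S3-b->S4 S4-a->S5 S4-b->S6 S5-a->S3 S5-b->S4 S6-a->S5 S6-b->S6

A DFA must remember the last 2 symbols (since which symbol is second-to-last isn't known until the input ends). Use one state per possible window of the last ≤2 symbols; accept from those whose window starts with `a`.
7 states suffice.
        a   b  
>  S0   S1  S2 
   S1   S3  S4 
   S2   S5  S6 
 * S3   S3  S4 
 * S4   S5  S6 
   S5   S3  S4 
   S6   S5  S6 
(> = start, * = accepting)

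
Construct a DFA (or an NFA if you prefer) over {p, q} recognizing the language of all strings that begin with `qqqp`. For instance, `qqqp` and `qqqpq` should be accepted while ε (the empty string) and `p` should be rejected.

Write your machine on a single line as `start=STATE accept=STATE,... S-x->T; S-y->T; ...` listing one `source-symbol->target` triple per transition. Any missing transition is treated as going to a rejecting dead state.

Check the first 4 symbols one by one: S0 through S3 record how many have matched `qqqp` so far; any wrong symbol goes to the dead state S5. After all 4 match we enter the accepting sink S4.
6 states suffice.
        p   q  
>  S0   S5  S1 
   S1   S5  S2 
   S2   S5  S3 
   S3   S4  S5 
 * S4   S4  S4 
   S5   S5  S5 
(> = start, * = accepting)

start=S0; accept=S4; S0-p->S5; S0-q->S1; S1-p->S5; S1-q->S2; S2-p->S5; S2-q->S3; S3-p->S4; S3-q->S5; S4-p->S4; S4-q->S4; S5-p->S5; S5-q->S5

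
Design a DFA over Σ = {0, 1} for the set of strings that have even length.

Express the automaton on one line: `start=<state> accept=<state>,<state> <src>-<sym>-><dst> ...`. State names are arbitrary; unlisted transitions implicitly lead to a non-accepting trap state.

start=S0 accept=S0 S0-0->S1 S0-1->S1 S1-0->S0 S1-1->S0

Only the length mod 2 matters, so use a 2-cycle: from any state, every input symbol moves to the next state, wrapping S1 back to S0. Mark S0 accepting.
A 2-state machine:
        0   1  
>* S0   S1  S1 
   S1   S0  S0 
(> = start, * = accepting)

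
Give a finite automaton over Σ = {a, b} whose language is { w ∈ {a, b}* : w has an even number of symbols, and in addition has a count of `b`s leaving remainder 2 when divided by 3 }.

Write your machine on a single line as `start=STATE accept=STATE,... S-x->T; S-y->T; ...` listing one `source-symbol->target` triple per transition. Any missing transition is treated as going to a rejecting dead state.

start=s0; accept=s4; s0-a->s1; s0-b->s2; s1-a->s0; s1-b->s3; s2-a->s3; s2-b->s4; s3-a->s2; s3-b->s5; s4-a->s5; s4-b->s1; s5-a->s4; s5-b->s0

Build one automaton per condition and run them in lockstep. The first has 2 states tracking the input length modulo 2; the second has 3 states tracking the count of `b`s modulo 3. A product state is a pair (one from each), accepting exactly when both do.
6 states suffice.
        a   b  
>  s0   s1  s2 
   s1   s0  s3 
   s2   s3  s4 
   s3   s2  s5 
 * s4   s5  s1 
   s5   s4  s0 
(> = start, * = accepting)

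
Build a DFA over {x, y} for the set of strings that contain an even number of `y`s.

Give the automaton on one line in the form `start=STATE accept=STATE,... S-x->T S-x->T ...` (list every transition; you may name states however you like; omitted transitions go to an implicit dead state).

The only thing that matters is how many `y`s have appeared, reduced mod 2. Use one state per residue: S0 for 0, …, S1 for 1. Reading `y` moves to the next residue; anything else stays put. S0 is accepting.
With 2 states:
        x   y  
>* S0   S0  S1 
   S1   S1  S0 
(> = start, * = accepting)

start=S0 accept=S0 S0-x->S0 S0-y->S1 S1-x->S1 S1-y->S0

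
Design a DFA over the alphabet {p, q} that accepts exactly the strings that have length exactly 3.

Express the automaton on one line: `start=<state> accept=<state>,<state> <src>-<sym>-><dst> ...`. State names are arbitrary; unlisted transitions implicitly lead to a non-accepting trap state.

Count input length up to 4: every symbol moves from s0 toward s4, which means 'more than 3' and absorbs. Accept from {s3}.
5 states suffice.
        p   q  
>  s0   s1  s1 
   s1   s2  s2 
   s2   s3  s3 
 * s3   s4  s4 
   s4   s4  s4 
(> = start, * = accepting)

start=s0 accept=s3 s0-p->s1 s0-q->s1 s1-p->s2 s1-q->s2 s2-p->s3 s2-q->s3 s3-p->s4 s3-q->s4 s4-p->s4 s4-q->s4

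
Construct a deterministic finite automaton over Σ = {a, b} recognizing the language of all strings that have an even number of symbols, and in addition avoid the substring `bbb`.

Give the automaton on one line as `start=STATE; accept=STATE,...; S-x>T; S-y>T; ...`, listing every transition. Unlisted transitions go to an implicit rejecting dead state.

start=q0; accept=q0,q3,q4; q0-a>q1; q0-b>q2; q1-a>q0; q1-b>q3; q2-a>q0; q2-b>q4; q3-a>q1; q3-b>q5; q4-a>q1; q4-b>q6; q5-a>q0; q5-b>q6; q6-a>q6; q6-b>q6

Handle the two conditions separately and then intersect. The first has 2 states tracking the input length modulo 2; the second has 4 states tracking partial matches of the forbidden pattern `bbb`. A product state is a pair (one from each), accepting exactly when both do. Equivalent product states are then merged.
A 7-state machine:
        a   b  
>* q0   q1  q2 
   q1   q0  q3 
   q2   q0  q4 
 * q3   q1  q5 
 * q4   q1  q6 
   q5   q0  q6 
   q6   q6  q6 
(> = start, * = accepting)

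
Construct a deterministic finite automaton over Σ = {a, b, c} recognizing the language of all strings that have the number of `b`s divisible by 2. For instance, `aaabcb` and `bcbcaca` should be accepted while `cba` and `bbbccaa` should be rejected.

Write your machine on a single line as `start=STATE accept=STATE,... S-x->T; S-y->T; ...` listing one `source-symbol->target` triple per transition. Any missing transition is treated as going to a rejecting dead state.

The only thing that matters is how many `b`s have appeared, reduced mod 2. Use one state per residue: q0 for 0, …, q1 for 1. Reading `b` moves to the next residue; anything else stays put. q0 is accepting.
2 states suffice.
        a   b   c  
>* q0   q0  q1  q0 
   q1   q1  q0  q1 
(> = start, * = accepting)

start=q0; accept=q0; q0-a->q0; q0-b->q1; q0-c->q0; q1-a->q1; q1-b->q0; q1-c->q1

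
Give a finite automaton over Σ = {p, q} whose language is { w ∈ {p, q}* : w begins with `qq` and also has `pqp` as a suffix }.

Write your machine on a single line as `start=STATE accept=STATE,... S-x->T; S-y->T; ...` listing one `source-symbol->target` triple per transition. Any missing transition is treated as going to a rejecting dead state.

start=A; accept=G; A-p->B; A-q->C; B-p->B; B-q->B; C-p->B; C-q->D; D-p->E; D-q->D; E-p->E; E-q->F; F-p->G; F-q->D; G-p->E; G-q->F

Run two small machines in parallel and take their product. One (4 states) tracks whether the input so far still matches the prefix `qq`; the other (4 states) tracks how much of the suffix `pqp` has currently been matched. Each combined state is a pair, one component from each; accept when both components accept. After merging equivalent states the machine shrinks.
7 states suffice.
       p  q 
>  A   B  C 
   B   B  B 
   C   B  D 
   D   E  D 
   E   E  F 
   F   G  D 
 * G   E  F 
(> = start, * = accepting)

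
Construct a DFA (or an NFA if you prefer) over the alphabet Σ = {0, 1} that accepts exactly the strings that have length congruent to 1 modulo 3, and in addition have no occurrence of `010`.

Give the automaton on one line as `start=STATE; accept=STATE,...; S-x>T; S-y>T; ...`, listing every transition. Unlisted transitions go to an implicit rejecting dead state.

Handle the two conditions separately and then intersect. The first has 3 states tracking the input length modulo 3; the second has 4 states tracking partial matches of the forbidden pattern `010`. A product state is a pair (one from each), accepting exactly when both do.
With 12 states:
          0    1  
>  s0     s1   s2 
 * s1     s3   s4 
 * s2     s3   s5 
   s3     s6   s7 
   s4     s8   s0 
   s5     s6   s0 
   s6     s1   s9 
   s7    s10   s2 
   s8    s10  s10 
 * s9    s11   s5 
   s10   s11  s11 
   s11    s8   s8 
(> = start, * = accepting)

start=s0; accept=s1,s2,s9; s0-0>s1; s0-1>s2; s1-0>s3; s1-1>s4; s2-0>s3; s2-1>s5; s3-0>s6; s3-1>s7; s4-0>s8; s4-1>s0; s5-0>s6; s5-1>s0; s6-0>s1; s6-1>s9; s7-0>s10; s7-1>s2; s8-0>s10; s8-1>s10; s9-0>s11; s9-1>s5; s10-0>s11; s10-1>s11; s11-0>s8; s11-1>s8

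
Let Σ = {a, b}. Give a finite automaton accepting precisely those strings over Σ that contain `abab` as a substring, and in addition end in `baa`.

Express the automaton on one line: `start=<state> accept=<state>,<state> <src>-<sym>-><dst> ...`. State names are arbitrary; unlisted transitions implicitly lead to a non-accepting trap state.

start=q0 accept=q6 q0-a->q1 q0-b->q0 q1-a->q1 q1-b->q2 q2-a->q3 q2-b->q0 q3-a->q1 q3-b->q4 q4-a->q5 q4-b->q4 q5-a->q6 q5-b->q4 q6-a->q7 q6-b->q4 q7-a->q7 q7-b->q4

Build one automaton per condition and run them in lockstep. One (5 states) tracks whether and how much of `abab` has been seen; the other (4 states) tracks how much of the suffix `baa` has currently been matched. Each combined state is a pair, one component from each; accept when both components accept. Minimizing collapses redundant product states.
        a   b  
>  q0   q1  q0 
   q1   q1  q2 
   q2   q3  q0 
   q3   q1  q4 
   q4   q5  q4 
   q5   q6  q4 
 * q6   q7  q4 
   q7   q7  q4 
(> = start, * = accepting)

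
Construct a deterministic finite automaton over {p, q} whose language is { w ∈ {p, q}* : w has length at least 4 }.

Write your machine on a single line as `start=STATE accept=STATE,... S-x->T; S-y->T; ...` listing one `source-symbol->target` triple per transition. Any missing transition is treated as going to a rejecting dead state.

Count input length up to 5: every symbol moves from A toward F, which means 'more than 4' and absorbs. Accept from {E, F}.
6 states suffice.
       p  q 
>  A   B  B 
   B   C  C 
   C   D  D 
   D   E  E 
 * E   F  F 
 * F   F  F 
(> = start, * = accepting)

start=A; accept=E,F; A-p->B; A-q->B; B-p->C; B-q->C; C-p->D; C-q->D; D-p->E; D-q->E; E-p->F; E-q->F; F-p->F; F-q->F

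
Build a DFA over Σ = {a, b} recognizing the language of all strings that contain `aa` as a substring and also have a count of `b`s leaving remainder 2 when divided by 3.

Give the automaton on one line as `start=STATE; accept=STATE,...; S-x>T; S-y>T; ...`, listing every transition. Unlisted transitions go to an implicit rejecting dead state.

Build one automaton per condition and run them in lockstep. One (3 states) tracks whether and how much of `aa` has been seen; the other (3 states) tracks the count of `b`s modulo 3. Each combined state is a pair, one component from each; accept when both components accept.
        a   b  
>  q0   q1  q2 
   q1   q3  q2 
   q2   q4  q5 
   q3   q3  q6 
   q4   q6  q5 
   q5   q7  q0 
   q6   q6  q8 
   q7   q8  q0 
 * q8   q8  q3 
(> = start, * = accepting)

start=q0; accept=q8; q0-a>q1; q0-b>q2; q1-a>q3; q1-b>q2; q2-a>q4; q2-b>q5; q3-a>q3; q3-b>q6; q4-a>q6; q4-b>q5; q5-a>q7; q5-b>q0; q6-a>q6; q6-b>q8; q7-a>q8; q7-b>q0; q8-a>q8; q8-b>q3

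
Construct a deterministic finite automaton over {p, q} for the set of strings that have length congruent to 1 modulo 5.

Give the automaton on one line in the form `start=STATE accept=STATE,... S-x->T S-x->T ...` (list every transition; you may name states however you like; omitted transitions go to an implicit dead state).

Count input length modulo 5: every symbol advances one step around the cycle s0 → s1 → s2 → s3 → s4 → s0. Accept at s1.
        p   q  
>  s0   s1  s1 
 * s1   s2  s2 
   s2   s3  s3 
   s3   s4  s4 
   s4   s0  s0 
(> = start, * = accepting)

start=s0 accept=s1 s0-p->s1 s0-q->s1 s1-p->s2 s1-q->s2 s2-p->s3 s2-q->s3 s3-p->s4 s3-q->s4 s4-p->s0 s4-q->s0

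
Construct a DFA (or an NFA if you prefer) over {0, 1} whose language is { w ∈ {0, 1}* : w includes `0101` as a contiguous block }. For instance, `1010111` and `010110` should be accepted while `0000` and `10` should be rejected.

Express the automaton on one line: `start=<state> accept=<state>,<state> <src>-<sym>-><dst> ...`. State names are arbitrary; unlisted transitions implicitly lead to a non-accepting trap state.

start=S0 accept=S4 S0-0->S1 S0-1->S0 S1-0->S1 S1-1->S2 S2-0->S3 S2-1->S0 S3-0->S1 S3-1->S4 S4-0->S4 S4-1->S4

Track how much of `0101` has been matched so far: state S0 is no progress, S4 is the absorbing accept state reached once `0101` has occurred. Intermediate states record partial matches; on a mismatch, fall back to the longest reusable overlap.
A 5-state machine:
        0   1  
>  S0   S1  S0 
   S1   S1  S2 
   S2   S3  S0 
   S3   S1  S4 
 * S4   S4  S4 
(> = start, * = accepting)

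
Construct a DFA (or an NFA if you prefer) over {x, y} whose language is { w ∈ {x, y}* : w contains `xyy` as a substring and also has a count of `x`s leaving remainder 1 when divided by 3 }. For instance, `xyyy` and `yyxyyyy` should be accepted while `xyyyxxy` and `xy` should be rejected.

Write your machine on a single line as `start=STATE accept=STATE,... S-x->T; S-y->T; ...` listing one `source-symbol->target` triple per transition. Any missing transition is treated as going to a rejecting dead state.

Handle the two conditions separately and then intersect. The first has 4 states tracking whether and how much of `xyy` has been seen; the second has 3 states tracking the count of `x`s modulo 3. A product state is a pair (one from each), accepting exactly when both do.
With 10 states:
        x   y  
>  q0   q1  q0 
   q1   q2  q3 
   q2   q4  q5 
   q3   q2  q6 
   q4   q1  q7 
   q5   q4  q8 
 * q6   q8  q6 
   q7   q1  q9 
   q8   q9  q8 
   q9   q6  q9 
(> = start, * = accepting)

start=q0; accept=q6; q0-x->q1; q0-y->q0; q1-x->q2; q1-y->q3; q2-x->q4; q2-y->q5; q3-x->q2; q3-y->q6; q4-x->q1; q4-y->q7; q5-x->q4; q5-y->q8; q6-x->q8; q6-y->q6; q7-x->q1; q7-y->q9; q8-x->q9; q8-y->q8; q9-x->q6; q9-y->q9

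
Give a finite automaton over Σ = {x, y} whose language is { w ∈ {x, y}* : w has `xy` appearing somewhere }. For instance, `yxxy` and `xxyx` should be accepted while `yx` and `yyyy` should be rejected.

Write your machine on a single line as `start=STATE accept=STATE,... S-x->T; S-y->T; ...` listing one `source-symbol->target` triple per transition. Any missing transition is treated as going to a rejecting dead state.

start=q0; accept=q2; q0-x->q1; q0-y->q0; q1-x->q1; q1-y->q2; q2-x->q2; q2-y->q2

States q0..q1 record the length of the longest prefix of `xy` that matches the current input suffix. Reaching q2 means `xy` has been seen, and we stay there forever. Accept from q2.
With 3 states:
        x   y  
>  q0   q1  q0 
   q1   q1  q2 
 * q2   q2  q2 
(> = start, * = accepting)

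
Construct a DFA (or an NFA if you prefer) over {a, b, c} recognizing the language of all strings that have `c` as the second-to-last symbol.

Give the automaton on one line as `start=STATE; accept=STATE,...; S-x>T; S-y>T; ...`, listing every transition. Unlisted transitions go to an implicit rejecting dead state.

A DFA must remember the last 2 symbols (since which symbol is second-to-last isn't known until the input ends). Use one state per possible window of the last ≤2 symbols; accept from those whose window starts with `c`.
13 states suffice.
          a    b    c  
>  q0     q1   q2   q3 
   q1     q4   q5   q6 
   q2     q7   q8   q9 
   q3    q10  q11  q12 
   q4     q4   q5   q6 
   q5     q7   q8   q9 
   q6    q10  q11  q12 
   q7     q4   q5   q6 
   q8     q7   q8   q9 
   q9    q10  q11  q12 
 * q10    q4   q5   q6 
 * q11    q7   q8   q9 
 * q12   q10  q11  q12 
(> = start, * = accepting)

start=q0; accept=q10,q11,q12; q0-a>q1; q0-b>q2; q0-c>q3; q1-a>q4; q1-b>q5; q1-c>q6; q2-a>q7; q2-b>q8; q2-c>q9; q3-a>q10; q3-b>q11; q3-c>q12; q4-a>q4; q4-b>q5; q4-c>q6; q5-a>q7; q5-b>q8; q5-c>q9; q6-a>q10; q6-b>q11; q6-c>q12; q7-a>q4; q7-b>q5; q7-c>q6; q8-a>q7; q8-b>q8; q8-c>q9; q9-a>q10; q9-b>q11; q9-c>q12; q10-a>q4; q10-b>q5; q10-c>q6; q11-a>q7; q11-b>q8; q11-c>q9; q12-a>q10; q12-b>q11; q12-c>q12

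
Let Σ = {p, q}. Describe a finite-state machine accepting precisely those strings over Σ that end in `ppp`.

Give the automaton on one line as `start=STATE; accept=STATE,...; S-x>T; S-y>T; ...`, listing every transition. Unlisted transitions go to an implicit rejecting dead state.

Remember how much of `ppp` the current input suffix matches. State s0 means no match yet; s1 means the last symbol is `p`; s2 means the last 2 symbols are `pp`; s3 means the last 3 symbols are `ppp`. Only s3 accepts. On a mismatch, fall back to the longest proper suffix that is still a prefix of `ppp`.
A 4-state machine:
        p   q  
>  s0   s1  s0 
   s1   s2  s0 
   s2   s3  s0 
 * s3   s3  s0 
(> = start, * = accepting)

start=s0; accept=s3; s0-p>s1; s0-q>s0; s1-p>s2; s1-q>s0; s2-p>s3; s2-q>s0; s3-p>s3; s3-q>s0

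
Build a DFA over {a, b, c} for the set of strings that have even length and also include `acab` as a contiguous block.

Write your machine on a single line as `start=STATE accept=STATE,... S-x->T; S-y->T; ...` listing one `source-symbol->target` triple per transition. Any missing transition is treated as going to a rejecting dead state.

Handle the two conditions separately and then intersect. The first has 2 states tracking the input length modulo 2; the second has 5 states tracking whether and how much of `acab` has been seen. A product state is a pair (one from each), accepting exactly when both do.
A 10-state machine:
        a   b   c  
>  S0   S1  S2  S2 
   S1   S3  S0  S4 
   S2   S3  S0  S0 
   S3   S1  S2  S5 
   S4   S6  S2  S2 
   S5   S7  S0  S0 
   S6   S3  S8  S4 
   S7   S1  S9  S5 
 * S8   S9  S9  S9 
   S9   S8  S8  S8 
(> = start, * = accepting)

start=S0; accept=S8; S0-a->S1; S0-b->S2; S0-c->S2; S1-a->S3; S1-b->S0; S1-c->S4; S2-a->S3; S2-b->S0; S2-c->S0; S3-a->S1; S3-b->S2; S3-c->S5; S4-a->S6; S4-b->S2; S4-c->S2; S5-a->S7; S5-b->S0; S5-c->S0; S6-a->S3; S6-b->S8; S6-c->S4; S7-a->S1; S7-b->S9; S7-c->S5; S8-a->S9; S8-b->S9; S8-c->S9; S9-a->S8; S9-b->S8; S9-c->S8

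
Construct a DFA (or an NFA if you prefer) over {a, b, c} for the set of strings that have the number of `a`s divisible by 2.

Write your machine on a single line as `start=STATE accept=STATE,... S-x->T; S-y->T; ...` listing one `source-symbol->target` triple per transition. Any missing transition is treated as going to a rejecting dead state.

start=q0; accept=q0; q0-a->q1; q0-b->q0; q0-c->q0; q1-a->q0; q1-b->q1; q1-c->q1

Keep the running count of `a`s modulo 2: each `a` advances along the cycle q0 → q1 → q0 while other symbols loop. Accept at q0.
        a   b   c  
>* q0   q1  q0  q0 
   q1   q0  q1  q1 
(> = start, * = accepting)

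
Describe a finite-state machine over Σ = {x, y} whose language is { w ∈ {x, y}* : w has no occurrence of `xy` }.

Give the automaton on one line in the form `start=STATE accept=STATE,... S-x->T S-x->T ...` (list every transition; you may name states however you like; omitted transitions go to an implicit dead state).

start=q0 accept=q0,q1 q0-x->q1 q0-y->q0 q1-x->q1 q1-y->q2 q2-x->q2 q2-y->q2

This is the complement of 'contains `xy`'. Use the same substring-matching states — q0 through q2 holding how much of `xy` has just been matched — but flip the accepting set: everything except the trap q2 accepts.
3 states suffice.
        x   y  
>* q0   q1  q0 
 * q1   q1  q2 
   q2   q2  q2 
(> = start, * = accepting)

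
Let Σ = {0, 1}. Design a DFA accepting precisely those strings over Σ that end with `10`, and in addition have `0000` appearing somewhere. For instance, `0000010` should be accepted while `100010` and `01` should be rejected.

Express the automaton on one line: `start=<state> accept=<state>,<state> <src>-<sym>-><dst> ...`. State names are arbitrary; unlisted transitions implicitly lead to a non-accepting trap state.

Handle the two conditions separately and then intersect. The first has 3 states tracking how much of the suffix `10` has currently been matched; the second has 5 states tracking whether and how much of `0000` has been seen. A product state is a pair (one from each), accepting exactly when both do. Minimizing collapses redundant product states.
7 states suffice.
        0   1  
>  S0   S1  S0 
   S1   S2  S0 
   S2   S3  S0 
   S3   S4  S0 
   S4   S4  S5 
   S5   S6  S5 
 * S6   S4  S5 
(> = start, * = accepting)

start=S0 accept=S6 S0-0->S1 S0-1->S0 S1-0->S2 S1-1->S0 S2-0->S3 S2-1->S0 S3-0->S4 S3-1->S0 S4-0->S4 S4-1->S5 S5-0->S6 S5-1->S5 S6-0->S4 S6-1->S5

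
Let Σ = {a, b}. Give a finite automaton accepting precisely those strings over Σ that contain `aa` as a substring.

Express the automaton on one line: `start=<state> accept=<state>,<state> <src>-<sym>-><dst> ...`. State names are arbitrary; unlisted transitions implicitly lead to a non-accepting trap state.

start=s0 accept=s2 s0-a->s1 s0-b->s0 s1-a->s2 s1-b->s0 s2-a->s2 s2-b->s2

States s0..s1 record the length of the longest prefix of `aa` that matches the current input suffix. Reaching s2 means `aa` has been seen, and we stay there forever. Accept from s2.
With 3 states:
        a   b  
>  s0   s1  s0 
   s1   s2  s0 
 * s2   s2  s2 
(> = start, * = accepting)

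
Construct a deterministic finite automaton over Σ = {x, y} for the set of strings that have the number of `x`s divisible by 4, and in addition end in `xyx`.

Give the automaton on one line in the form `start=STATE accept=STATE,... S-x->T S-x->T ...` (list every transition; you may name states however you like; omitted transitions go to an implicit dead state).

Build one automaton per condition and run them in lockstep. The first has 4 states tracking the count of `x`s modulo 4; the second has 4 states tracking how much of the suffix `xyx` has currently been matched. A product state is a pair (one from each), accepting exactly when both do. Equivalent product states are then merged.
With 7 states:
       x  y 
>  A   B  A 
   B   C  B 
   C   D  C 
   D   A  E 
   E   F  G 
 * F   B  A 
   G   A  G 
(> = start, * = accepting)

start=A accept=F A-x->B A-y->A B-x->C B-y->B C-x->D C-y->C D-x->A D-y->E E-x->F E-y->G F-x->B F-y->A G-x->A G-y->G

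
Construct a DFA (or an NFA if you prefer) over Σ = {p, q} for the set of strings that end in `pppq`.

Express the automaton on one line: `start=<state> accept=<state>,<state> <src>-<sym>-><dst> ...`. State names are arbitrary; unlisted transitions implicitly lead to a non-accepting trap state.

start=s0 accept=s4 s0-p->s1 s0-q->s0 s1-p->s2 s1-q->s0 s2-p->s3 s2-q->s0 s3-p->s3 s3-q->s4 s4-p->s1 s4-q->s0

Let each state record the length of the longest suffix of the input read so far that is also a prefix of `pppq`. s1 means the last symbol is `p`; s2 means the last 2 symbols are `pp`; s3 means the last 3 symbols are `ppp`; s4 means the last 4 symbols are `pppq`. Accept only at s4, where the string currently ends in `pppq`.
With 5 states:
        p   q  
>  s0   s1  s0 
   s1   s2  s0 
   s2   s3  s0 
   s3   s3  s4 
 * s4   s1  s0 
(> = start, * = accepting)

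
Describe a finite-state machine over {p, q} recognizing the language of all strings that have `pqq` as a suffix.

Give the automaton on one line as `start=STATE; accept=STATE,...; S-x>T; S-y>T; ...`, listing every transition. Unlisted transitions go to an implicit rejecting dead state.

Let each state record the length of the longest suffix of the input read so far that is also a prefix of `pqq`. s1 means the last symbol is `p`; s2 means the last 2 symbols are `pq`; s3 means the last 3 symbols are `pqq`. Accept only at s3, where the string currently ends in `pqq`.
With 4 states:
        p   q  
>  s0   s1  s0 
   s1   s1  s2 
   s2   s1  s3 
 * s3   s1  s0 
(> = start, * = accepting)

start=s0; accept=s3; s0-p>s1; s0-q>s0; s1-p>s1; s1-q>s2; s2-p>s1; s2-q>s3; s3-p>s1; s3-q>s0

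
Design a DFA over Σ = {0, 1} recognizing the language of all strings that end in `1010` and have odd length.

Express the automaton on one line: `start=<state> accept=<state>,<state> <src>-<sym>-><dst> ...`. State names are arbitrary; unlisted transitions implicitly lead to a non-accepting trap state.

start=q0 accept=q5 q0-0->q1 q0-1->q1 q1-0->q0 q1-1->q2 q2-0->q3 q2-1->q1 q3-0->q0 q3-1->q4 q4-0->q5 q4-1->q1 q5-0->q0 q5-1->q4

Build one automaton per condition and run them in lockstep. The first has 5 states tracking how much of the suffix `1010` has currently been matched; the second has 2 states tracking the input length modulo 2. A product state is a pair (one from each), accepting exactly when both do. Equivalent product states are then merged.
6 states suffice.
        0   1  
>  q0   q1  q1 
   q1   q0  q2 
   q2   q3  q1 
   q3   q0  q4 
   q4   q5  q1 
 * q5   q0  q4 
(> = start, * = accepting)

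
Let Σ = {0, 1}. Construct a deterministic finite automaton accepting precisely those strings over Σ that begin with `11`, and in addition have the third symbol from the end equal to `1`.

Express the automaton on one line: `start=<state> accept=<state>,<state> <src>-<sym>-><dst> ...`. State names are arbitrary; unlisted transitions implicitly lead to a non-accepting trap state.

Handle the two conditions separately and then intersect. One (4 states) tracks whether the input so far still matches the prefix `11`; the other (15 states) tracks the last 3 symbols read. Each combined state is a pair, one component from each; accept when both components accept. Equivalent product states are then merged.
11 states suffice.
          0    1  
>  s0     s1   s2 
   s1     s1   s1 
   s2     s1   s3 
   s3     s4   s5 
 * s4     s6   s7 
 * s5     s4   s5 
 * s6     s8   s9 
 * s7    s10   s3 
   s8     s8   s9 
   s9    s10   s3 
   s10    s6   s7 
(> = start, * = accepting)

start=s0 accept=s4,s5,s6,s7 s0-0->s1 s0-1->s2 s1-0->s1 s1-1->s1 s2-0->s1 s2-1->s3 s3-0->s4 s3-1->s5 s4-0->s6 s4-1->s7 s5-0->s4 s5-1->s5 s6-0->s8 s6-1->s9 s7-0->s10 s7-1->s3 s8-0->s8 s8-1->s9 s9-0->s10 s9-1->s3 s10-0->s6 s10-1->s7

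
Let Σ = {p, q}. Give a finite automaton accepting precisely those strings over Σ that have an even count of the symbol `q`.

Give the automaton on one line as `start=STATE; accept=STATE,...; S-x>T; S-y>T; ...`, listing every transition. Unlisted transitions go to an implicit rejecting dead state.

The only thing that matters is how many `q`s have appeared, reduced mod 2. Use one state per residue: s0 for 0, …, s1 for 1. Reading `q` moves to the next residue; anything else stays put. s0 is accepting.
With 2 states:
        p   q  
>* s0   s0  s1 
   s1   s1  s0 
(> = start, * = accepting)

start=s0; accept=s0; s0-p>s0; s0-q>s1; s1-p>s1; s1-q>s0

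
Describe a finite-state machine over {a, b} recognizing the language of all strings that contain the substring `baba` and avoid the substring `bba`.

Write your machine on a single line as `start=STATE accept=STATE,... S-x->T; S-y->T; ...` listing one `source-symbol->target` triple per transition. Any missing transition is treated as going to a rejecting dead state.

start=q0; accept=q6,q9,q12; q0-a->q0; q0-b->q1; q1-a->q2; q1-b->q3; q2-a->q0; q2-b->q4; q3-a->q5; q3-b->q3; q4-a->q6; q4-b->q3; q5-a->q7; q5-b->q8; q6-a->q6; q6-b->q9; q7-a->q7; q7-b->q10; q8-a->q11; q8-b->q10; q9-a->q6; q9-b->q12; q10-a->q5; q10-b->q10; q11-a->q11; q11-b->q11; q12-a->q11; q12-b->q12

Handle the two conditions separately and then intersect. One (5 states) tracks whether and how much of `baba` has been seen; the other (4 states) tracks partial matches of the forbidden pattern `bba`. Each combined state is a pair, one component from each; accept when both components accept.
13 states suffice.
          a    b  
>  q0     q0   q1 
   q1     q2   q3 
   q2     q0   q4 
   q3     q5   q3 
   q4     q6   q3 
   q5     q7   q8 
 * q6     q6   q9 
   q7     q7  q10 
   q8    q11  q10 
 * q9     q6  q12 
   q10    q5  q10 
   q11   q11  q11 
 * q12   q11  q12 
(> = start, * = accepting)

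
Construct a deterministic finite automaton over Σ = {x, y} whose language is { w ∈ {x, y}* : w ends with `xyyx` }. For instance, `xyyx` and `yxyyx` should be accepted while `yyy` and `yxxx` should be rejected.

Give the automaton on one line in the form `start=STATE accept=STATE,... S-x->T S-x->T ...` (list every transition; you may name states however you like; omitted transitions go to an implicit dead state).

Let each state record the length of the longest suffix of the input read so far that is also a prefix of `xyyx`. q1 means the last symbol is `x`; q2 means the last 2 symbols are `xy`; q3 means the last 3 symbols are `xyy`; q4 means the last 4 symbols are `xyyx`. Accept only at q4, where the string currently ends in `xyyx`.
With 5 states:
        x   y  
>  q0   q1  q0 
   q1   q1  q2 
   q2   q1  q3 
   q3   q4  q0 
 * q4   q1  q2 
(> = start, * = accepting)

start=q0 accept=q4 q0-x->q1 q0-y->q0 q1-x->q1 q1-y->q2 q2-x->q1 q2-y->q3 q3-x->q4 q3-y->q0 q4-x->q1 q4-y->q2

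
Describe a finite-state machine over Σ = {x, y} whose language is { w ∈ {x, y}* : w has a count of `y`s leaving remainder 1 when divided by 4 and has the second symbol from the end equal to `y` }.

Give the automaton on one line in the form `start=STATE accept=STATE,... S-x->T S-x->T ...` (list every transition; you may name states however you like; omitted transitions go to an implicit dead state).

Handle the two conditions separately and then intersect. One (4 states) tracks the count of `y`s modulo 4; the other (7 states) tracks the last 2 symbols read. Each combined state is a pair, one component from each; accept when both components accept. Minimizing collapses redundant product states.
An 8-state machine:
        x   y  
>  S0   S0  S1 
   S1   S2  S3 
 * S2   S4  S3 
   S3   S3  S5 
   S4   S4  S3 
   S5   S5  S6 
   S6   S0  S7 
 * S7   S2  S3 
(> = start, * = accepting)

start=S0 accept=S2,S7 S0-x->S0 S0-y->S1 S1-x->S2 S1-y->S3 S2-x->S4 S2-y->S3 S3-x->S3 S3-y->S5 S4-x->S4 S4-y->S3 S5-x->S5 S5-y->S6 S6-x->S0 S6-y->S7 S7-x->S2 S7-y->S3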